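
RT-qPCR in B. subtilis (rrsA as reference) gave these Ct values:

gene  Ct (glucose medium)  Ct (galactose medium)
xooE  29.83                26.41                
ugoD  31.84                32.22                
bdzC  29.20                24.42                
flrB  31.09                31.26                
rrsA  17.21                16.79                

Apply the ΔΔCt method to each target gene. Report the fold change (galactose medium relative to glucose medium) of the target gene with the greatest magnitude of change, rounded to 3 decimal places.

xooE: ΔΔCt = (26.41−16.79) − (29.83−17.21) = 9.62 − 12.62 = -3.00; fold change = 2^3.00 = 8.000
ugoD: ΔΔCt = (32.22−16.79) − (31.84−17.21) = 15.43 − 14.63 = 0.80; fold change = 2^-0.80 = 0.574
bdzC: ΔΔCt = (24.42−16.79) − (29.20−17.21) = 7.63 − 11.99 = -4.36; fold change = 2^4.36 = 20.535
flrB: ΔΔCt = (31.26−16.79) − (31.09−17.21) = 14.47 − 13.88 = 0.59; fold change = 2^-0.59 = 0.664
bdzC has the largest |ΔΔCt| = 4.36.

20.535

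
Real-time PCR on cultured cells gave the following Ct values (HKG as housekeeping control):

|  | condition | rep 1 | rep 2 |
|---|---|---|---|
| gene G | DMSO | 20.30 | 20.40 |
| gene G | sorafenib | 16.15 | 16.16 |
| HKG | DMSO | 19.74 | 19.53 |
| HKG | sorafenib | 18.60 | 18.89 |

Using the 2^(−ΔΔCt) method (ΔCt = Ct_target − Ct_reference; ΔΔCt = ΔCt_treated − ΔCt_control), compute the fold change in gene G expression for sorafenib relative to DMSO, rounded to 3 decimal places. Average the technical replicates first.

Mean Ct: gene G DMSO 20.350; gene G sorafenib 16.155; HKG DMSO 19.635; HKG sorafenib 18.745
ΔCt(DMSO) = 20.350 − 19.635 = 0.715
ΔCt(sorafenib) = 16.155 − 18.745 = -2.590
ΔΔCt = -2.590 − 0.715 = -3.305
Fold change = 2^(−(-3.305)) = 2^3.305 = 9.8833

9.883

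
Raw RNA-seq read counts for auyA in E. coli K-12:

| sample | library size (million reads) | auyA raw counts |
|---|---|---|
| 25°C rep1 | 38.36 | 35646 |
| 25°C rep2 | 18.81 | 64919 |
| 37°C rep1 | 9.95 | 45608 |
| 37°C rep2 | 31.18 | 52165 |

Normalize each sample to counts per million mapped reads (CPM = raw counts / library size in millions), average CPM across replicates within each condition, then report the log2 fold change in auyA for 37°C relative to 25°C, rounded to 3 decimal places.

CPM(25°C rep1) = 35646 / 38.36 = 929.2492
CPM(25°C rep2) = 64919 / 18.81 = 3451.3025
CPM(37°C rep1) = 45608 / 9.95 = 4583.7186
CPM(37°C rep2) = 52165 / 31.18 = 1673.0276
mean CPM(25°C) = 2190.2759; mean CPM(37°C) = 3128.3731
Fold change = 3128.3731 / 2190.2759 = 1.42830
log2(1.42830) = 0.5143

0.514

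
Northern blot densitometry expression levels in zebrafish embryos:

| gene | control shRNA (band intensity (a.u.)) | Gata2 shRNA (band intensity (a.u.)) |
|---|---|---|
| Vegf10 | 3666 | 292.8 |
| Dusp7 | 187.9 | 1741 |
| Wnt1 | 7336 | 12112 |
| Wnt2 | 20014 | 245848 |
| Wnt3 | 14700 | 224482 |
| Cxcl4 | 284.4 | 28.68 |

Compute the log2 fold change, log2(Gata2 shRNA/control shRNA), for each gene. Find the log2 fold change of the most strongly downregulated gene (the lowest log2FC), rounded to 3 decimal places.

-3.646

log2(292.8/3666) = -3.646  (Vegf10)
log2(1741/187.9) = 3.212  (Dusp7)
log2(12112/7336) = 0.723  (Wnt1)
log2(245848/20014) = 3.619  (Wnt2)
log2(224482/14700) = 3.933  (Wnt3)
log2(28.68/284.4) = -3.310  (Cxcl4)
Vegf10 is most strongly downregulated.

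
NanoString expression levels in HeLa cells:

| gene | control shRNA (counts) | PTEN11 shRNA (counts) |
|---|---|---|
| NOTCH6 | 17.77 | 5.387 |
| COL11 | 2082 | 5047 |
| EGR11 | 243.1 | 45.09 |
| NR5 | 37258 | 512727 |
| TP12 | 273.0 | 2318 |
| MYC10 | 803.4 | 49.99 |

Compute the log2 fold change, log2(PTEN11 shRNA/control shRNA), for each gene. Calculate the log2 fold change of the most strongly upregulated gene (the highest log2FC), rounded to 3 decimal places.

log2(5.387/17.77) = -1.722  (NOTCH6)
log2(5047/2082) = 1.277  (COL11)
log2(45.09/243.1) = -2.431  (EGR11)
log2(512727/37258) = 3.783  (NR5)
log2(2318/273.0) = 3.086  (TP12)
log2(49.99/803.4) = -4.006  (MYC10)
NR5 is most strongly upregulated.

3.783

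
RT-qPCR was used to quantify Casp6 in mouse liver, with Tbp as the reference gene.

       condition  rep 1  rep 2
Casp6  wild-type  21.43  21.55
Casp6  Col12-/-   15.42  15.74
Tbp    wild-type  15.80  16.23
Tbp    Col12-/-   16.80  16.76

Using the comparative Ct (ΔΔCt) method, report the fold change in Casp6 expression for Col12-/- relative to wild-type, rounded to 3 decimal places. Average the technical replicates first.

102.182

Mean Ct: Casp6 wild-type 21.490; Casp6 Col12-/- 15.580; Tbp wild-type 16.015; Tbp Col12-/- 16.780
ΔCt(wild-type) = 21.490 − 16.015 = 5.475
ΔCt(Col12-/-) = 15.580 − 16.780 = -1.200
ΔΔCt = -1.200 − 5.475 = -6.675
Fold change = 2^(−(-6.675)) = 2^6.675 = 102.1822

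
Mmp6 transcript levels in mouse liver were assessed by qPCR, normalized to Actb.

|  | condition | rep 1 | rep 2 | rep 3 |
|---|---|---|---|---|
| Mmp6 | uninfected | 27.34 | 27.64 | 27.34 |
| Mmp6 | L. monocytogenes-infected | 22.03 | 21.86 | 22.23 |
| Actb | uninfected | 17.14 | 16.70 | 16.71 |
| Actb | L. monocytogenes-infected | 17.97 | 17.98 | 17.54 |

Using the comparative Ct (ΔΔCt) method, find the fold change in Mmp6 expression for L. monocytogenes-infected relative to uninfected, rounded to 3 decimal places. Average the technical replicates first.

83.286

Mean Ct: Mmp6 uninfected 27.440; Mmp6 L. monocytogenes-infected 22.040; Actb uninfected 16.850; Actb L. monocytogenes-infected 17.830
ΔCt(uninfected) = 27.440 − 16.850 = 10.590
ΔCt(L. monocytogenes-infected) = 22.040 − 17.830 = 4.210
ΔΔCt = 4.210 − 10.590 = -6.380
Fold change = 2^(−(-6.380)) = 2^6.380 = 83.2859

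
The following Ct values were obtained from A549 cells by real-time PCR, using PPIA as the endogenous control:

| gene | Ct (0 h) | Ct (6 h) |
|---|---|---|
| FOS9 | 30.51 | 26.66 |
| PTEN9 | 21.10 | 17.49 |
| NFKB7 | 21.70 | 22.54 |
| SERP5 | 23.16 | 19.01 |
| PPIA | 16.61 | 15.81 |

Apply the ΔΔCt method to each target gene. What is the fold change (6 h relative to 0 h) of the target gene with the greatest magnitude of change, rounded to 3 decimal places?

FOS9: ΔΔCt = (26.66−15.81) − (30.51−16.61) = 10.85 − 13.90 = -3.05; fold change = 2^3.05 = 8.282
PTEN9: ΔΔCt = (17.49−15.81) − (21.10−16.61) = 1.68 − 4.49 = -2.81; fold change = 2^2.81 = 7.013
NFKB7: ΔΔCt = (22.54−15.81) − (21.70−16.61) = 6.73 − 5.09 = 1.64; fold change = 2^-1.64 = 0.321
SERP5: ΔΔCt = (19.01−15.81) − (23.16−16.61) = 3.20 − 6.55 = -3.35; fold change = 2^3.35 = 10.196
SERP5 has the largest |ΔΔCt| = 3.35.

10.196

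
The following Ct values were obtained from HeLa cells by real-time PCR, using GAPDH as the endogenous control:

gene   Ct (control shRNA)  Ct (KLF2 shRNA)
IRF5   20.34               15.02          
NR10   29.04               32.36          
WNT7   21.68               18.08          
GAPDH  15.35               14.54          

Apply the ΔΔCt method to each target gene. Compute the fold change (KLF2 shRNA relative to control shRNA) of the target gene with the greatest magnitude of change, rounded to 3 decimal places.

22.785

IRF5: ΔΔCt = (15.02−14.54) − (20.34−15.35) = 0.48 − 4.99 = -4.51; fold change = 2^4.51 = 22.785
NR10: ΔΔCt = (32.36−14.54) − (29.04−15.35) = 17.82 − 13.69 = 4.13; fold change = 2^-4.13 = 0.057
WNT7: ΔΔCt = (18.08−14.54) − (21.68−15.35) = 3.54 − 6.33 = -2.79; fold change = 2^2.79 = 6.916
IRF5 has the largest |ΔΔCt| = 4.51.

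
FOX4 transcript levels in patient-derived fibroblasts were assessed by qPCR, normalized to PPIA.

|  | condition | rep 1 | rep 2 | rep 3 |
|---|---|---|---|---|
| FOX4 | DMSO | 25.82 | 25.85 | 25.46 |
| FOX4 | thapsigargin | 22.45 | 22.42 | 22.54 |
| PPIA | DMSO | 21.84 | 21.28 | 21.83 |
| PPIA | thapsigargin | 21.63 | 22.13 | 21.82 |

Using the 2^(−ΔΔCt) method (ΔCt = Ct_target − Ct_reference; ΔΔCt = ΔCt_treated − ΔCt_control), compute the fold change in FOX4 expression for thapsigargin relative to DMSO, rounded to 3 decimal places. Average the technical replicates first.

10.928

Mean Ct: FOX4 DMSO 25.710; FOX4 thapsigargin 22.470; PPIA DMSO 21.650; PPIA thapsigargin 21.860
ΔCt(DMSO) = 25.710 − 21.650 = 4.060
ΔCt(thapsigargin) = 22.470 − 21.860 = 0.610
ΔΔCt = 0.610 − 4.060 = -3.450
Fold change = 2^(−(-3.450)) = 2^3.450 = 10.9283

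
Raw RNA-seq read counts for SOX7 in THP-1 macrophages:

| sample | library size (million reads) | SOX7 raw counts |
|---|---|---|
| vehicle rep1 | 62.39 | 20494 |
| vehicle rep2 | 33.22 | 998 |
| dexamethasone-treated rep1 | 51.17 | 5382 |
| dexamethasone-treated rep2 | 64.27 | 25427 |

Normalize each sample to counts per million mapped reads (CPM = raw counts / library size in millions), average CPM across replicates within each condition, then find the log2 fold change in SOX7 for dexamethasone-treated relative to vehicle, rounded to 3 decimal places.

CPM(vehicle rep1) = 20494 / 62.39 = 328.4821
CPM(vehicle rep2) = 998 / 33.22 = 30.0421
CPM(dexamethasone-treated rep1) = 5382 / 51.17 = 105.1788
CPM(dexamethasone-treated rep2) = 25427 / 64.27 = 395.6278
mean CPM(vehicle) = 179.2621; mean CPM(dexamethasone-treated) = 250.4033
Fold change = 250.4033 / 179.2621 = 1.39686
log2(1.39686) = 0.4822

0.482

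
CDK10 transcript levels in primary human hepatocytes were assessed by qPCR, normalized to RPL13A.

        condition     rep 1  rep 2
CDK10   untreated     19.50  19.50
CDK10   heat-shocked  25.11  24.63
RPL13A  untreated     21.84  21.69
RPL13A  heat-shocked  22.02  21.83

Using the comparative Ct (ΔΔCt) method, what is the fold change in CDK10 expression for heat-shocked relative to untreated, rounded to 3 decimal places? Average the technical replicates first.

0.027

Mean Ct: CDK10 untreated 19.500; CDK10 heat-shocked 24.870; RPL13A untreated 21.765; RPL13A heat-shocked 21.925
ΔCt(untreated) = 19.500 − 21.765 = -2.265
ΔCt(heat-shocked) = 24.870 − 21.925 = 2.945
ΔΔCt = 2.945 − (-2.265) = 5.210
Fold change = 2^(−5.210) = 0.0270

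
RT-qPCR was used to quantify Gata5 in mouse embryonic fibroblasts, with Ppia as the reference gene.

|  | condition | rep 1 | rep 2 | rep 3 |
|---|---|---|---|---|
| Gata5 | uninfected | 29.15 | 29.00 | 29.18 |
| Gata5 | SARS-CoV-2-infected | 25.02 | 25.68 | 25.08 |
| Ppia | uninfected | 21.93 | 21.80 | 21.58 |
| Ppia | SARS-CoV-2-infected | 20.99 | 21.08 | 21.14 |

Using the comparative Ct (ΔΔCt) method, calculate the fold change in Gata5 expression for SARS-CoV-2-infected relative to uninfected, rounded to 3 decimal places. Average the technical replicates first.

8.877

Mean Ct: Gata5 uninfected 29.110; Gata5 SARS-CoV-2-infected 25.260; Ppia uninfected 21.770; Ppia SARS-CoV-2-infected 21.070
ΔCt(uninfected) = 29.110 − 21.770 = 7.340
ΔCt(SARS-CoV-2-infected) = 25.260 − 21.070 = 4.190
ΔΔCt = 4.190 − 7.340 = -3.150
Fold change = 2^(−(-3.150)) = 2^3.150 = 8.8766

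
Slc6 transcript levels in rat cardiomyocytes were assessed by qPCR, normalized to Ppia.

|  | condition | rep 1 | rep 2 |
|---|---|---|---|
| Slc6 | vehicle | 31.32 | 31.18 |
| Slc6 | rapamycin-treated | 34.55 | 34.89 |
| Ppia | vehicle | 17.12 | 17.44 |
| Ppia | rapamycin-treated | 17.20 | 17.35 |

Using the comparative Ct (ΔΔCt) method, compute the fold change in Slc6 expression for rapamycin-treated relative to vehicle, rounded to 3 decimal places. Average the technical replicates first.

0.090

Mean Ct: Slc6 vehicle 31.250; Slc6 rapamycin-treated 34.720; Ppia vehicle 17.280; Ppia rapamycin-treated 17.275
ΔCt(vehicle) = 31.250 − 17.280 = 13.970
ΔCt(rapamycin-treated) = 34.720 − 17.275 = 17.445
ΔΔCt = 17.445 − 13.970 = 3.475
Fold change = 2^(−3.475) = 0.0899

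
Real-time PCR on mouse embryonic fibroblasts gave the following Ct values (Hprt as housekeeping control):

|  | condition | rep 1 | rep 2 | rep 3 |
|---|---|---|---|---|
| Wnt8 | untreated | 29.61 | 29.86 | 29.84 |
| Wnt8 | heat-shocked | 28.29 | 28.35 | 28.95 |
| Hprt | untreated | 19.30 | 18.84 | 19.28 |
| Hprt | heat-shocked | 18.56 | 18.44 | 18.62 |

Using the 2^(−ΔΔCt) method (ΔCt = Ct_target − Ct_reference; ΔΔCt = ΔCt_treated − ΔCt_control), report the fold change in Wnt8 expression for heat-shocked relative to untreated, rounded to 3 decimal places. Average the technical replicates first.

Mean Ct: Wnt8 untreated 29.770; Wnt8 heat-shocked 28.530; Hprt untreated 19.140; Hprt heat-shocked 18.540
ΔCt(untreated) = 29.770 − 19.140 = 10.630
ΔCt(heat-shocked) = 28.530 − 18.540 = 9.990
ΔΔCt = 9.990 − 10.630 = -0.640
Fold change = 2^(−(-0.640)) = 2^0.640 = 1.5583

1.558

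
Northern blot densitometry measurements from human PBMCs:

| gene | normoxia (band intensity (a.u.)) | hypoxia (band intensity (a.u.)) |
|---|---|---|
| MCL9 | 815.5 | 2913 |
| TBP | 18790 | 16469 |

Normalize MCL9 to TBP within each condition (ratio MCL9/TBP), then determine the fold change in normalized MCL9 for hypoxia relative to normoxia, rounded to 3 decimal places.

MCL9/TBP (normoxia) = 815.5 / 18790 = 0.043401
MCL9/TBP (hypoxia) = 2913 / 16469 = 0.17688
Fold change = 0.17688 / 0.043401 = 4.0755

4.075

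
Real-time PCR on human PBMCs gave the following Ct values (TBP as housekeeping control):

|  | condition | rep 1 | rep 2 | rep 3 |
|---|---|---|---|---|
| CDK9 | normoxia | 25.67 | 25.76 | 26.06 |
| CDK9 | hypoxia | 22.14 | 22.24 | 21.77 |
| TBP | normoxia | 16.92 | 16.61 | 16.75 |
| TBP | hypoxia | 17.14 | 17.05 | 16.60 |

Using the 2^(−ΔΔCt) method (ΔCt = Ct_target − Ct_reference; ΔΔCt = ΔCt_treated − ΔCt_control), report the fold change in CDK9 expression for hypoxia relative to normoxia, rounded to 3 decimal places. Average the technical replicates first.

15.455

Mean Ct: CDK9 normoxia 25.830; CDK9 hypoxia 22.050; TBP normoxia 16.760; TBP hypoxia 16.930
ΔCt(normoxia) = 25.830 − 16.760 = 9.070
ΔCt(hypoxia) = 22.050 − 16.930 = 5.120
ΔΔCt = 5.120 − 9.070 = -3.950
Fold change = 2^(−(-3.950)) = 2^3.950 = 15.4550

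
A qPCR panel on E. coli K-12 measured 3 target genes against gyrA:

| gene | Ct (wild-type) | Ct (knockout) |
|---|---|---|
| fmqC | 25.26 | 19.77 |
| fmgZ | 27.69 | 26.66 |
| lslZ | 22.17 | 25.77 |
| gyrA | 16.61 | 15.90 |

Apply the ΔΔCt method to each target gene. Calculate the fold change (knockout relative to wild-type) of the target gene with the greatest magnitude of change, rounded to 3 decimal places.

fmqC: ΔΔCt = (19.77−15.90) − (25.26−16.61) = 3.87 − 8.65 = -4.78; fold change = 2^4.78 = 27.474
fmgZ: ΔΔCt = (26.66−15.90) − (27.69−16.61) = 10.76 − 11.08 = -0.32; fold change = 2^0.32 = 1.248
lslZ: ΔΔCt = (25.77−15.90) − (22.17−16.61) = 9.87 − 5.56 = 4.31; fold change = 2^-4.31 = 0.050
fmqC has the largest |ΔΔCt| = 4.78.

27.474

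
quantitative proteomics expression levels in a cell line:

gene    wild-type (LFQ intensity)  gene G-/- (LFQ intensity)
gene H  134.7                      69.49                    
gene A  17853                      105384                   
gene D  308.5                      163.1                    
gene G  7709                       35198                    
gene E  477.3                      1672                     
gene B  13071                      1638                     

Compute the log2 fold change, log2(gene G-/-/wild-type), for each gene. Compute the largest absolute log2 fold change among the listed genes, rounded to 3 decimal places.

2.996

log2(69.49/134.7) = -0.955  (gene H)
log2(105384/17853) = 2.561  (gene A)
log2(163.1/308.5) = -0.920  (gene D)
log2(35198/7709) = 2.191  (gene G)
log2(1672/477.3) = 1.809  (gene E)
log2(1638/13071) = -2.996  (gene B)
The largest magnitude belongs to gene B.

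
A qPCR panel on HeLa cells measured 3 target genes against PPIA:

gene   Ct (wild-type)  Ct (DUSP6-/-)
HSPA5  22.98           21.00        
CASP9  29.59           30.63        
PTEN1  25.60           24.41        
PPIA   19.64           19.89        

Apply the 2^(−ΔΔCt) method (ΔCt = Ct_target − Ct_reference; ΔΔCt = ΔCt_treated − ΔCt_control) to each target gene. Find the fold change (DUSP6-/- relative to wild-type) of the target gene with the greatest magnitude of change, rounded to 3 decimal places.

4.691

HSPA5: ΔΔCt = (21.00−19.89) − (22.98−19.64) = 1.11 − 3.34 = -2.23; fold change = 2^2.23 = 4.691
CASP9: ΔΔCt = (30.63−19.89) − (29.59−19.64) = 10.74 − 9.95 = 0.79; fold change = 2^-0.79 = 0.578
PTEN1: ΔΔCt = (24.41−19.89) − (25.60−19.64) = 4.52 − 5.96 = -1.44; fold change = 2^1.44 = 2.713
HSPA5 has the largest |ΔΔCt| = 2.23.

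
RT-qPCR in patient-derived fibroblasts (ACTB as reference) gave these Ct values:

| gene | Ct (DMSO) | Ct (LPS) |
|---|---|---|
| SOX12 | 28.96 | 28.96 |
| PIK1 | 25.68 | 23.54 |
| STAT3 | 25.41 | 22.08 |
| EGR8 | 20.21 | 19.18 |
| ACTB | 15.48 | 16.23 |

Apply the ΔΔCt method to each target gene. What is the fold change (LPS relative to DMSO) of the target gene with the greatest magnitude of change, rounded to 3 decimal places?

16.912

SOX12: ΔΔCt = (28.96−16.23) − (28.96−15.48) = 12.73 − 13.48 = -0.75; fold change = 2^0.75 = 1.682
PIK1: ΔΔCt = (23.54−16.23) − (25.68−15.48) = 7.31 − 10.20 = -2.89; fold change = 2^2.89 = 7.413
STAT3: ΔΔCt = (22.08−16.23) − (25.41−15.48) = 5.85 − 9.93 = -4.08; fold change = 2^4.08 = 16.912
EGR8: ΔΔCt = (19.18−16.23) − (20.21−15.48) = 2.95 − 4.73 = -1.78; fold change = 2^1.78 = 3.434
STAT3 has the largest |ΔΔCt| = 4.08.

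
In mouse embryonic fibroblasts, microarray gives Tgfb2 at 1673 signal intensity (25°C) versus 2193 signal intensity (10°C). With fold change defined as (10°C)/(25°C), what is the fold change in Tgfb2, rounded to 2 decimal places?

Fold change = 2193 / 1673 = 1.311
Tgfb2 is upregulated.

1.31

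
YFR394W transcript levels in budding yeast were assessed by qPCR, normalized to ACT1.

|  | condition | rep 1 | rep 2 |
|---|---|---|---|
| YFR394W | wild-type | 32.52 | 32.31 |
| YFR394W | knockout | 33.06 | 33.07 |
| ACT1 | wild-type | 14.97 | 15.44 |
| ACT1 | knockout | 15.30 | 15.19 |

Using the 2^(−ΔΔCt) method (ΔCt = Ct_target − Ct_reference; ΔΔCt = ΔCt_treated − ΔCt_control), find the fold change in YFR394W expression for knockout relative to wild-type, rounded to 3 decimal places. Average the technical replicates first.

0.655

Mean Ct: YFR394W wild-type 32.415; YFR394W knockout 33.065; ACT1 wild-type 15.205; ACT1 knockout 15.245
ΔCt(wild-type) = 32.415 − 15.205 = 17.210
ΔCt(knockout) = 33.065 − 15.245 = 17.820
ΔΔCt = 17.820 − 17.210 = 0.610
Fold change = 2^(−0.610) = 0.6552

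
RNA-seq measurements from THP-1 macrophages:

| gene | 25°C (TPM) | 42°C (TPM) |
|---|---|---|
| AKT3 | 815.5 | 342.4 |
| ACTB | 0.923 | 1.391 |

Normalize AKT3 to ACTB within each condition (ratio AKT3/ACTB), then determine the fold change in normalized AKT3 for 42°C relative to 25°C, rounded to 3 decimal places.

0.279

AKT3/ACTB (25°C) = 815.5 / 0.923 = 883.53
AKT3/ACTB (42°C) = 342.4 / 1.391 = 246.15
Fold change = 246.15 / 883.53 = 0.2786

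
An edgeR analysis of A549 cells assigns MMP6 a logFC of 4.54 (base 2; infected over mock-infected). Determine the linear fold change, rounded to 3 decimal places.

Fold change = 2^(4.54) = 23.2636

23.264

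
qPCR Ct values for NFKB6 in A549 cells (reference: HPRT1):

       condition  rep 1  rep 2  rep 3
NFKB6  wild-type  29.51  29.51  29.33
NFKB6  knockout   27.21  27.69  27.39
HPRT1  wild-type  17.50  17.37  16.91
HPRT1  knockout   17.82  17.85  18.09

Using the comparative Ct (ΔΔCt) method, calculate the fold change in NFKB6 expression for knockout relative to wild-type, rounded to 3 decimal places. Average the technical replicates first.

Mean Ct: NFKB6 wild-type 29.450; NFKB6 knockout 27.430; HPRT1 wild-type 17.260; HPRT1 knockout 17.920
ΔCt(wild-type) = 29.450 − 17.260 = 12.190
ΔCt(knockout) = 27.430 − 17.920 = 9.510
ΔΔCt = 9.510 − 12.190 = -2.680
Fold change = 2^(−(-2.680)) = 2^2.680 = 6.4086

6.409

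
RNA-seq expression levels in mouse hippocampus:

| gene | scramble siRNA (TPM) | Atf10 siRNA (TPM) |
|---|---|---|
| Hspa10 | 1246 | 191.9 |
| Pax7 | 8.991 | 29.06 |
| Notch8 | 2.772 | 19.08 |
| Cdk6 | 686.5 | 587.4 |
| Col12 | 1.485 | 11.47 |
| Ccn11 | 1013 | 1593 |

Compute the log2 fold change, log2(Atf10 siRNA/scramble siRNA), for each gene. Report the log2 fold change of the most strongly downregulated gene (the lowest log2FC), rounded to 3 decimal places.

-2.699

log2(191.9/1246) = -2.699  (Hspa10)
log2(29.06/8.991) = 1.692  (Pax7)
log2(19.08/2.772) = 2.783  (Notch8)
log2(587.4/686.5) = -0.225  (Cdk6)
log2(11.47/1.485) = 2.949  (Col12)
log2(1593/1013) = 0.653  (Ccn11)
Hspa10 is most strongly downregulated.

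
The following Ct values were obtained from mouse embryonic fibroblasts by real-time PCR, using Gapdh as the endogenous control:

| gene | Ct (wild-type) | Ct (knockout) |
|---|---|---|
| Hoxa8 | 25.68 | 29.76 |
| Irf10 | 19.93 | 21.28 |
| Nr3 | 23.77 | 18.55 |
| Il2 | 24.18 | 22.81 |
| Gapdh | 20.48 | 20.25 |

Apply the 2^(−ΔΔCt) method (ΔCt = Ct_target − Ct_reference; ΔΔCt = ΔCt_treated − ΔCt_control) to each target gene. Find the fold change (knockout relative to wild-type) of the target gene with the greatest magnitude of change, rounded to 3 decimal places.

31.779

Hoxa8: ΔΔCt = (29.76−20.25) − (25.68−20.48) = 9.51 − 5.20 = 4.31; fold change = 2^-4.31 = 0.050
Irf10: ΔΔCt = (21.28−20.25) − (19.93−20.48) = 1.03 − (-0.55) = 1.58; fold change = 2^-1.58 = 0.334
Nr3: ΔΔCt = (18.55−20.25) − (23.77−20.48) = -1.70 − 3.29 = -4.99; fold change = 2^4.99 = 31.779
Il2: ΔΔCt = (22.81−20.25) − (24.18−20.48) = 2.56 − 3.70 = -1.14; fold change = 2^1.14 = 2.204
Nr3 has the largest |ΔΔCt| = 4.99.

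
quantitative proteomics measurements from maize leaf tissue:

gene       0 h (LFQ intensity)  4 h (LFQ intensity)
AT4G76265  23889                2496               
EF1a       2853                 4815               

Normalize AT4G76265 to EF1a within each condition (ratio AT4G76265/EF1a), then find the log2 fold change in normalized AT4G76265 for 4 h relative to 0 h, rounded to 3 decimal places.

-4.014

AT4G76265/EF1a (0 h) = 23889 / 2853 = 8.3733
AT4G76265/EF1a (4 h) = 2496 / 4815 = 0.51838
Fold change = 0.51838 / 8.3733 = 0.0619
log2(0.0619) = -4.0137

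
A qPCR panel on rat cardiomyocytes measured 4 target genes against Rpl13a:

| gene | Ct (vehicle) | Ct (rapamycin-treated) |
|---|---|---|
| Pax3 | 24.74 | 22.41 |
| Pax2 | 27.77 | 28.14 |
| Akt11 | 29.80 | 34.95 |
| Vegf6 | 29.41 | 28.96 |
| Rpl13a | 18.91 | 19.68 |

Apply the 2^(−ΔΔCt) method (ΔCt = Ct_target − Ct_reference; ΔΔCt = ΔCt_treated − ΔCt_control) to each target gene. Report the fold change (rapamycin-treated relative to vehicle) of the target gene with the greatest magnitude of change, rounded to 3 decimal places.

Pax3: ΔΔCt = (22.41−19.68) − (24.74−18.91) = 2.73 − 5.83 = -3.10; fold change = 2^3.10 = 8.574
Pax2: ΔΔCt = (28.14−19.68) − (27.77−18.91) = 8.46 − 8.86 = -0.40; fold change = 2^0.40 = 1.320
Akt11: ΔΔCt = (34.95−19.68) − (29.80−18.91) = 15.27 − 10.89 = 4.38; fold change = 2^-4.38 = 0.048
Vegf6: ΔΔCt = (28.96−19.68) − (29.41−18.91) = 9.28 − 10.50 = -1.22; fold change = 2^1.22 = 2.329
Akt11 has the largest |ΔΔCt| = 4.38.

0.048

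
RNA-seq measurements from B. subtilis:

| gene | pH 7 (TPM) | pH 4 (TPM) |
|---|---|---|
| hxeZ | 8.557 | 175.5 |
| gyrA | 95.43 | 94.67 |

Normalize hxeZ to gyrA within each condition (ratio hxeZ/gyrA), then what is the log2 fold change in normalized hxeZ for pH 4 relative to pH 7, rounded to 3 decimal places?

4.370

hxeZ/gyrA (pH 7) = 8.557 / 95.43 = 0.089668
hxeZ/gyrA (pH 4) = 175.5 / 94.67 = 1.8538
Fold change = 1.8538 / 0.089668 = 20.6742
log2(20.6742) = 4.3698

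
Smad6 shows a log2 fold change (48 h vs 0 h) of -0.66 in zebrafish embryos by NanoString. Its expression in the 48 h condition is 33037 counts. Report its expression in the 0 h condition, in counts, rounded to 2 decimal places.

52201.19

Fold change = 2^(-0.66) = 0.6329
0 h expression = 33037 / 0.6329 = 52201.19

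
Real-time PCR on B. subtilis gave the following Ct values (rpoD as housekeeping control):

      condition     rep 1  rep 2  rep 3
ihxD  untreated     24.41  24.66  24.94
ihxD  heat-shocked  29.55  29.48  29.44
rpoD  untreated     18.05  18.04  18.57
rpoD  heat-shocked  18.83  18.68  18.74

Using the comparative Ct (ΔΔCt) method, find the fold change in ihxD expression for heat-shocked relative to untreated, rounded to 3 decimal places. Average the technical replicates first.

Mean Ct: ihxD untreated 24.670; ihxD heat-shocked 29.490; rpoD untreated 18.220; rpoD heat-shocked 18.750
ΔCt(untreated) = 24.670 − 18.220 = 6.450
ΔCt(heat-shocked) = 29.490 − 18.750 = 10.740
ΔΔCt = 10.740 − 6.450 = 4.290
Fold change = 2^(−4.290) = 0.0511

0.051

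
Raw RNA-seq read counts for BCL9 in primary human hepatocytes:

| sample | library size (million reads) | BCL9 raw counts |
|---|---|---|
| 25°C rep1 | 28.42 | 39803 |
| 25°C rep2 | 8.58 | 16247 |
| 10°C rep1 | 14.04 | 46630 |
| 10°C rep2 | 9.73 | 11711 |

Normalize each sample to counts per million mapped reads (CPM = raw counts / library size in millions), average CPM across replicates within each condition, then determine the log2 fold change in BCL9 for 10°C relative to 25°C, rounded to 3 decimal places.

CPM(25°C rep1) = 39803 / 28.42 = 1400.5278
CPM(25°C rep2) = 16247 / 8.58 = 1893.5897
CPM(10°C rep1) = 46630 / 14.04 = 3321.2251
CPM(10°C rep2) = 11711 / 9.73 = 1203.5971
mean CPM(25°C) = 1647.0588; mean CPM(10°C) = 2262.4111
Fold change = 2262.4111 / 1647.0588 = 1.37361
log2(1.37361) = 0.4580

0.458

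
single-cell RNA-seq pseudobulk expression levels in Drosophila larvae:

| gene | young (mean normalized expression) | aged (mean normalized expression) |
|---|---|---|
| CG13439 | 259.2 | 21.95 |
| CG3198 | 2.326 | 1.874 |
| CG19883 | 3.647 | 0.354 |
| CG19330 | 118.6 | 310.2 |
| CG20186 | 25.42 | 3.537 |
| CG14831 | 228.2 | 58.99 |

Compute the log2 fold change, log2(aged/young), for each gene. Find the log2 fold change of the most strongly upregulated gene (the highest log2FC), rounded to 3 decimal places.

log2(21.95/259.2) = -3.562  (CG13439)
log2(1.874/2.326) = -0.312  (CG3198)
log2(0.354/3.647) = -3.365  (CG19883)
log2(310.2/118.6) = 1.387  (CG19330)
log2(3.537/25.42) = -2.845  (CG20186)
log2(58.99/228.2) = -1.952  (CG14831)
CG19330 is most strongly upregulated.

1.387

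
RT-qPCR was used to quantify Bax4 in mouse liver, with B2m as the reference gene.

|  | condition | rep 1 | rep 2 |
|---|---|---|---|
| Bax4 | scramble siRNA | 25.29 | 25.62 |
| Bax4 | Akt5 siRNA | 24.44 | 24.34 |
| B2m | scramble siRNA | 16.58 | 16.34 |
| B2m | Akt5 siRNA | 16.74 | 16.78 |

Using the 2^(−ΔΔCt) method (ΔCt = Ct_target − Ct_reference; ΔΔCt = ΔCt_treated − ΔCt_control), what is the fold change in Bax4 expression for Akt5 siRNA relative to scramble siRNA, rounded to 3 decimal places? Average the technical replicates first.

2.576

Mean Ct: Bax4 scramble siRNA 25.455; Bax4 Akt5 siRNA 24.390; B2m scramble siRNA 16.460; B2m Akt5 siRNA 16.760
ΔCt(scramble siRNA) = 25.455 − 16.460 = 8.995
ΔCt(Akt5 siRNA) = 24.390 − 16.760 = 7.630
ΔΔCt = 7.630 − 8.995 = -1.365
Fold change = 2^(−(-1.365)) = 2^1.365 = 2.5758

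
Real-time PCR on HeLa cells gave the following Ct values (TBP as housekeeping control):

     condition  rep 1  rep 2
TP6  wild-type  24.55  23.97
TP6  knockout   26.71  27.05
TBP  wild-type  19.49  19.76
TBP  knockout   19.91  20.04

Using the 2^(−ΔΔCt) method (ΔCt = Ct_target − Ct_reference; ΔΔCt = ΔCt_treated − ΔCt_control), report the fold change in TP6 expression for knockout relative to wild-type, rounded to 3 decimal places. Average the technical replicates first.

0.207

Mean Ct: TP6 wild-type 24.260; TP6 knockout 26.880; TBP wild-type 19.625; TBP knockout 19.975
ΔCt(wild-type) = 24.260 − 19.625 = 4.635
ΔCt(knockout) = 26.880 − 19.975 = 6.905
ΔΔCt = 6.905 − 4.635 = 2.270
Fold change = 2^(−2.270) = 0.2073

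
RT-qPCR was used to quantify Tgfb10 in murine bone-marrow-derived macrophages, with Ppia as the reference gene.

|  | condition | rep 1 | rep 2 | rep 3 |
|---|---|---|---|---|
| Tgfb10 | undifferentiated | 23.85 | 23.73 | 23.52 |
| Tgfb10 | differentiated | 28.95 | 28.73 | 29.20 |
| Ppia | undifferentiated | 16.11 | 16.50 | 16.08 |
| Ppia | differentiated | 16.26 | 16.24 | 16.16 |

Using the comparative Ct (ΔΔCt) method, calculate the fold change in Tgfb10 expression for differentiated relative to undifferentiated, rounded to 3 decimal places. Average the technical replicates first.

0.026

Mean Ct: Tgfb10 undifferentiated 23.700; Tgfb10 differentiated 28.960; Ppia undifferentiated 16.230; Ppia differentiated 16.220
ΔCt(undifferentiated) = 23.700 − 16.230 = 7.470
ΔCt(differentiated) = 28.960 − 16.220 = 12.740
ΔΔCt = 12.740 − 7.470 = 5.270
Fold change = 2^(−5.270) = 0.0259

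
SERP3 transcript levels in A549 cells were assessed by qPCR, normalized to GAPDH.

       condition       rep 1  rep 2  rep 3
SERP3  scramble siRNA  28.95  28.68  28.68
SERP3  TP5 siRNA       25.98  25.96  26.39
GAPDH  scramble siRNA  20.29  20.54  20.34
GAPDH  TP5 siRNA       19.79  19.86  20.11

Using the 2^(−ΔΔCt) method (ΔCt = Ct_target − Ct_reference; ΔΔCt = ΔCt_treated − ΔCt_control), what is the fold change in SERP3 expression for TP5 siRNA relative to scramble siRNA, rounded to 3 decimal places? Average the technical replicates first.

4.563

Mean Ct: SERP3 scramble siRNA 28.770; SERP3 TP5 siRNA 26.110; GAPDH scramble siRNA 20.390; GAPDH TP5 siRNA 19.920
ΔCt(scramble siRNA) = 28.770 − 20.390 = 8.380
ΔCt(TP5 siRNA) = 26.110 − 19.920 = 6.190
ΔΔCt = 6.190 − 8.380 = -2.190
Fold change = 2^(−(-2.190)) = 2^2.190 = 4.5631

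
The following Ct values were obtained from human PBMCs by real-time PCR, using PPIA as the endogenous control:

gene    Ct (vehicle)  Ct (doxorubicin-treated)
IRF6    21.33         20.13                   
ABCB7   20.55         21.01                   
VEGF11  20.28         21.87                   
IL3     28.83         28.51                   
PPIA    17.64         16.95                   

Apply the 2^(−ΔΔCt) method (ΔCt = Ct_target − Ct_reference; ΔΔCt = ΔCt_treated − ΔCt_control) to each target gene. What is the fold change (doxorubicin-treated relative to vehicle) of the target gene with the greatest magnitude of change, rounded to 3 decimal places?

0.206

IRF6: ΔΔCt = (20.13−16.95) − (21.33−17.64) = 3.18 − 3.69 = -0.51; fold change = 2^0.51 = 1.424
ABCB7: ΔΔCt = (21.01−16.95) − (20.55−17.64) = 4.06 − 2.91 = 1.15; fold change = 2^-1.15 = 0.451
VEGF11: ΔΔCt = (21.87−16.95) − (20.28−17.64) = 4.92 − 2.64 = 2.28; fold change = 2^-2.28 = 0.206
IL3: ΔΔCt = (28.51−16.95) − (28.83−17.64) = 11.56 − 11.19 = 0.37; fold change = 2^-0.37 = 0.774
VEGF11 has the largest |ΔΔCt| = 2.28.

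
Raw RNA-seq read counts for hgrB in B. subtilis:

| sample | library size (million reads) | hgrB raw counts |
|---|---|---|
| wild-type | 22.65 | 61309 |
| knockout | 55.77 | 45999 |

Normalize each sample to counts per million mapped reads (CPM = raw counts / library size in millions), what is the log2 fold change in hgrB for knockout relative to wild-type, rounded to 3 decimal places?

CPM(wild-type) = 61309 / 22.65 = 2706.7991
CPM(knockout) = 45999 / 55.77 = 824.7983
Fold change = 824.7983 / 2706.7991 = 0.30471
log2(0.30471) = -1.7145

-1.714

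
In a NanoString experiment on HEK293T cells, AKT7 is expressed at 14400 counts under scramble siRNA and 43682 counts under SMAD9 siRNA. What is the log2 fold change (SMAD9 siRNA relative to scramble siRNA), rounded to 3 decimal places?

1.601

Fold change = 43682 / 14400 = 3.0335
log2(3.0335) = 1.6010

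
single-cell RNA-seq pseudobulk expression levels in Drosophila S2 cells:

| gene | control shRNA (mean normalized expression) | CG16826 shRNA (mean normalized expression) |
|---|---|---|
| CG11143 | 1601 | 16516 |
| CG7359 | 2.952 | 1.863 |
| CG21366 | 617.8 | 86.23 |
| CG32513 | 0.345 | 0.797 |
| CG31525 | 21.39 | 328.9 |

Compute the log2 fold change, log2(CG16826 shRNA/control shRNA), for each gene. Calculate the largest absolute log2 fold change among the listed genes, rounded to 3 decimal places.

3.943

log2(16516/1601) = 3.367  (CG11143)
log2(1.863/2.952) = -0.664  (CG7359)
log2(86.23/617.8) = -2.841  (CG21366)
log2(0.797/0.345) = 1.208  (CG32513)
log2(328.9/21.39) = 3.943  (CG31525)
The largest magnitude belongs to CG31525.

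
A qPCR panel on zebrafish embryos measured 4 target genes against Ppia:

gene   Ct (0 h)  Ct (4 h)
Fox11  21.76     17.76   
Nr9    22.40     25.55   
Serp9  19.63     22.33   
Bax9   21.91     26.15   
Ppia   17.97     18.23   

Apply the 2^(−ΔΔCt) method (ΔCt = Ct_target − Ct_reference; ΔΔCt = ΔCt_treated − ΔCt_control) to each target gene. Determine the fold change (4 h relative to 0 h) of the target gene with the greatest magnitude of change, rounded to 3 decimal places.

19.160

Fox11: ΔΔCt = (17.76−18.23) − (21.76−17.97) = -0.47 − 3.79 = -4.26; fold change = 2^4.26 = 19.160
Nr9: ΔΔCt = (25.55−18.23) − (22.40−17.97) = 7.32 − 4.43 = 2.89; fold change = 2^-2.89 = 0.135
Serp9: ΔΔCt = (22.33−18.23) − (19.63−17.97) = 4.10 − 1.66 = 2.44; fold change = 2^-2.44 = 0.184
Bax9: ΔΔCt = (26.15−18.23) − (21.91−17.97) = 7.92 − 3.94 = 3.98; fold change = 2^-3.98 = 0.063
Fox11 has the largest |ΔΔCt| = 4.26.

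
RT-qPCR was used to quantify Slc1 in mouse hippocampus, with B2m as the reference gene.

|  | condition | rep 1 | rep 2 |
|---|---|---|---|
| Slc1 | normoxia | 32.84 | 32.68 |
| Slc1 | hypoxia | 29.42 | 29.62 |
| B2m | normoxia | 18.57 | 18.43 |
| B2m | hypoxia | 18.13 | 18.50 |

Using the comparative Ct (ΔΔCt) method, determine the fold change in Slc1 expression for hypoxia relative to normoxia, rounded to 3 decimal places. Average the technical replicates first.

8.311

Mean Ct: Slc1 normoxia 32.760; Slc1 hypoxia 29.520; B2m normoxia 18.500; B2m hypoxia 18.315
ΔCt(normoxia) = 32.760 − 18.500 = 14.260
ΔCt(hypoxia) = 29.520 − 18.315 = 11.205
ΔΔCt = 11.205 − 14.260 = -3.055
Fold change = 2^(−(-3.055)) = 2^3.055 = 8.3109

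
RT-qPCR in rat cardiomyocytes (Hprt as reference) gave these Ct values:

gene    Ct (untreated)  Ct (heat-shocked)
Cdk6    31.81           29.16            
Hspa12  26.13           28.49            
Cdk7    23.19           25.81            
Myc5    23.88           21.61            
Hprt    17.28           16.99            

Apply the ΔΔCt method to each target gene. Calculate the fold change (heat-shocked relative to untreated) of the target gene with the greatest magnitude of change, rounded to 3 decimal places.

Cdk6: ΔΔCt = (29.16−16.99) − (31.81−17.28) = 12.17 − 14.53 = -2.36; fold change = 2^2.36 = 5.134
Hspa12: ΔΔCt = (28.49−16.99) − (26.13−17.28) = 11.50 − 8.85 = 2.65; fold change = 2^-2.65 = 0.159
Cdk7: ΔΔCt = (25.81−16.99) − (23.19−17.28) = 8.82 − 5.91 = 2.91; fold change = 2^-2.91 = 0.133
Myc5: ΔΔCt = (21.61−16.99) − (23.88−17.28) = 4.62 − 6.60 = -1.98; fold change = 2^1.98 = 3.945
Cdk7 has the largest |ΔΔCt| = 2.91.

0.133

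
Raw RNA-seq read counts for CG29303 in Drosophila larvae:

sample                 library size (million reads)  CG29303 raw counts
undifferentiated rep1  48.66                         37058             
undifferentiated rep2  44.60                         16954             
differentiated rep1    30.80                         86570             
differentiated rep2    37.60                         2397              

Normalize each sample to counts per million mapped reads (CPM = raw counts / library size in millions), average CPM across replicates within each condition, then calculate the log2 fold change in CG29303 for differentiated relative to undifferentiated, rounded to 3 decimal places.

1.332

CPM(undifferentiated rep1) = 37058 / 48.66 = 761.5701
CPM(undifferentiated rep2) = 16954 / 44.60 = 380.1345
CPM(differentiated rep1) = 86570 / 30.80 = 2810.7143
CPM(differentiated rep2) = 2397 / 37.60 = 63.7500
mean CPM(undifferentiated) = 570.8523; mean CPM(differentiated) = 1437.2321
Fold change = 1437.2321 / 570.8523 = 2.51770
log2(2.51770) = 1.3321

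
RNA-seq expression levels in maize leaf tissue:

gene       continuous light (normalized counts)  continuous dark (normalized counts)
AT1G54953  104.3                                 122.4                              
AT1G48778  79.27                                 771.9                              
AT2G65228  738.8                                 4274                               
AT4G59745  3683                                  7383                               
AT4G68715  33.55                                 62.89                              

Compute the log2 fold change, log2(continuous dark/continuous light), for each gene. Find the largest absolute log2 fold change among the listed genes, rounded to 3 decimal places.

3.284

log2(122.4/104.3) = 0.231  (AT1G54953)
log2(771.9/79.27) = 3.284  (AT1G48778)
log2(4274/738.8) = 2.532  (AT2G65228)
log2(7383/3683) = 1.003  (AT4G59745)
log2(62.89/33.55) = 0.907  (AT4G68715)
The largest magnitude belongs to AT1G48778.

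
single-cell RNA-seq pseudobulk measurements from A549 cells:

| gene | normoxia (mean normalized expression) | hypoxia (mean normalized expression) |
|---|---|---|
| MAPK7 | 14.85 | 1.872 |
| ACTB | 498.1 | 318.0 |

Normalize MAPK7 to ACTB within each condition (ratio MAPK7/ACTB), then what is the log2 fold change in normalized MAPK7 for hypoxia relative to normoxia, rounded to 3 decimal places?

MAPK7/ACTB (normoxia) = 14.85 / 498.1 = 0.029813
MAPK7/ACTB (hypoxia) = 1.872 / 318.0 = 0.0058868
Fold change = 0.0058868 / 0.029813 = 0.1975
log2(0.1975) = -2.3404

-2.340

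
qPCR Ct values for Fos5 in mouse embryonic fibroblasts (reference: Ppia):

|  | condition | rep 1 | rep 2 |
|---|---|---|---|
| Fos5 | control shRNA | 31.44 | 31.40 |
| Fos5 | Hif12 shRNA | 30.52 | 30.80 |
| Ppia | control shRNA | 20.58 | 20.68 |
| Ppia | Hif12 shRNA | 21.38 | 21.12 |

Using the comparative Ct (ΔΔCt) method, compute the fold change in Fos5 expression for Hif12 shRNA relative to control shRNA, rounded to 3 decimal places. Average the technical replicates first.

2.603

Mean Ct: Fos5 control shRNA 31.420; Fos5 Hif12 shRNA 30.660; Ppia control shRNA 20.630; Ppia Hif12 shRNA 21.250
ΔCt(control shRNA) = 31.420 − 20.630 = 10.790
ΔCt(Hif12 shRNA) = 30.660 − 21.250 = 9.410
ΔΔCt = 9.410 − 10.790 = -1.380
Fold change = 2^(−(-1.380)) = 2^1.380 = 2.6027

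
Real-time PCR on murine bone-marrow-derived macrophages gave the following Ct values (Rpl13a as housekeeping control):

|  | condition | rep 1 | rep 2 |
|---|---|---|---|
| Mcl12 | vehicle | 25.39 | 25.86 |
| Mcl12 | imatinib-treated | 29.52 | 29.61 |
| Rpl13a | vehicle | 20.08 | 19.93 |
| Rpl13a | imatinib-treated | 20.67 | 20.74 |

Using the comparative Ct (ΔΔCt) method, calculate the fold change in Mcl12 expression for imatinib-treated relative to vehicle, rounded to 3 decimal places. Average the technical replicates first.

0.106

Mean Ct: Mcl12 vehicle 25.625; Mcl12 imatinib-treated 29.565; Rpl13a vehicle 20.005; Rpl13a imatinib-treated 20.705
ΔCt(vehicle) = 25.625 − 20.005 = 5.620
ΔCt(imatinib-treated) = 29.565 − 20.705 = 8.860
ΔΔCt = 8.860 − 5.620 = 3.240
Fold change = 2^(−3.240) = 0.1058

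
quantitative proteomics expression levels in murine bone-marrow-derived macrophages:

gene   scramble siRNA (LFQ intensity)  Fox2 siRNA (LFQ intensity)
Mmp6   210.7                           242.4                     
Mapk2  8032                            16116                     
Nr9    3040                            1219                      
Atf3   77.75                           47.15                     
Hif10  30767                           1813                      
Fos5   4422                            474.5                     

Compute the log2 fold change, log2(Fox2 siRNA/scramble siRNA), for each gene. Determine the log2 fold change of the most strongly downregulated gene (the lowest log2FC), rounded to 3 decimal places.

log2(242.4/210.7) = 0.202  (Mmp6)
log2(16116/8032) = 1.005  (Mapk2)
log2(1219/3040) = -1.318  (Nr9)
log2(47.15/77.75) = -0.722  (Atf3)
log2(1813/30767) = -4.085  (Hif10)
log2(474.5/4422) = -3.220  (Fos5)
Hif10 is most strongly downregulated.

-4.085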